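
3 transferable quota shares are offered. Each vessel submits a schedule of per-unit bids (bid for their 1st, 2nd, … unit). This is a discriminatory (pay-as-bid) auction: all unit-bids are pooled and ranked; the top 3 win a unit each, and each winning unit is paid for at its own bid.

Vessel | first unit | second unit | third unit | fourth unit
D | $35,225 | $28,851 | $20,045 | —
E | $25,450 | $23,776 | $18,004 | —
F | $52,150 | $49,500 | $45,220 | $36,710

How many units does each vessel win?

Merging the schedules and taking the best 3: 52,150 (F-1), 49,500 (F-2), 45,220 (F-3)
Next rejected bid: $36,710 (not a price — pay-as-bid).
Allocation: F 3.

F 3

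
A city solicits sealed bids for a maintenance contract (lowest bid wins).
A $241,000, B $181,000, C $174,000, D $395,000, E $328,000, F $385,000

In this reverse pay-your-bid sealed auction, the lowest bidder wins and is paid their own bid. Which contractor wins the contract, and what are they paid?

Rule: the lowest bidder wins and is paid their own bid.
Bids ranked: 174,000 (C) < 181,000 (B) < 241,000 (A) < 328,000 (E) < 385,000 (F) < 395,000 (D)
First-price: C is paid what they bid, $174,000.

C is paid $174,000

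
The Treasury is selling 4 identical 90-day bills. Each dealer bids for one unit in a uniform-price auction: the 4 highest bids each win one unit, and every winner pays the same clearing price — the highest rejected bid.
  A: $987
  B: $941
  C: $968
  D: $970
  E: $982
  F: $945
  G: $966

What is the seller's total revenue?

Total revenue: $3,864

Bids ranked high→low: 987 (A), 982 (E), 970 (D), 968 (C), 966 (G), 945 (F), …
Winners (4 units): A, E, D, C.
Clearing price = highest rejected bid = $966.
Total revenue = 4 × $966 = $3,864.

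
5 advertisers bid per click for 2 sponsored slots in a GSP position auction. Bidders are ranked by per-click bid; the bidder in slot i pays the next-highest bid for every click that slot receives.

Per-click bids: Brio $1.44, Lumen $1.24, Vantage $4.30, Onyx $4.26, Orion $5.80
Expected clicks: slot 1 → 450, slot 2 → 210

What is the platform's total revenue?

Total revenue: $2829.60

Ranked by bid: $5.80 (Orion) > $4.30 (Vantage) > $4.26 (Onyx) > …
Slot 1: Orion pays $4.30 × 450 = $1935.00
Slot 2: Vantage pays $4.26 × 210 = $894.60
Total = $2829.60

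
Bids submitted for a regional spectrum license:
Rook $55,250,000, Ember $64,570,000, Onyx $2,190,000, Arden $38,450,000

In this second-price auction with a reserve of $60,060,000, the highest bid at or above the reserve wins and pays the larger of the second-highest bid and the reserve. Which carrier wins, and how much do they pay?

Bids in order: 64,570,000 (Ember) > 55,250,000 (Rook) > 38,450,000 (Arden) > 2,190,000 (Onyx)
Highest eligible bid: Ember at $64,570,000.
Second-highest bid $55,250,000 is below the reserve $60,060,000, so the reserve binds → payment $60,060,000.

Ember pays $60,060,000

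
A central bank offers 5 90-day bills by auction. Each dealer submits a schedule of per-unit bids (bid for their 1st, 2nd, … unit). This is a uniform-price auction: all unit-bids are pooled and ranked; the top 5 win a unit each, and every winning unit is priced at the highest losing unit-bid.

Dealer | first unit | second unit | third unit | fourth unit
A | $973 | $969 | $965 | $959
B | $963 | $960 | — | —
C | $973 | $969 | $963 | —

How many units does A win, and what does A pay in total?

All unit-bids, highest first — top 5: 973 (A-1), 973 (C-1), 969 (A-2), 969 (C-2), 965 (A-3)
Highest rejected unit-bid = $963.
A wins 3 unit(s) at $963 each.

A: 3 units, pays $2,889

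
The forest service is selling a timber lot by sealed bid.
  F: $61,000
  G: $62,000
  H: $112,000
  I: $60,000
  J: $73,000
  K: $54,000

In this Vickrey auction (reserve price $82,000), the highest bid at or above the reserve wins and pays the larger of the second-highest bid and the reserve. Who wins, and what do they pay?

Vickrey auction (reserve price $82,000): the highest bid at or above the reserve wins and pays the larger of the second-highest bid and the reserve.
Sorting bids: 112,000 (H) > 73,000 (J) > 62,000 (G) > 61,000 (F) > 60,000 (I) > 54,000 (K)
Highest eligible bid: H at $112,000.
Second-highest bid $73,000 is below the reserve $82,000, so the reserve binds → payment $82,000.

H pays $82,000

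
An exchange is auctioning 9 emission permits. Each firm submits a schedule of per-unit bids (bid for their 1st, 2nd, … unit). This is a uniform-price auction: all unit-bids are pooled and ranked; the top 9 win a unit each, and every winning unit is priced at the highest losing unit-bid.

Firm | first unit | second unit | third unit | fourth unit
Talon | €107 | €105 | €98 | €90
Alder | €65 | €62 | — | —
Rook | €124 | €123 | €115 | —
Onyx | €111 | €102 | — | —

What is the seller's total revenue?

Pooled unit-bids ranked (top 9): 124 (Rook-1), 123 (Rook-2), 115 (Rook-3), 111 (Onyx-1), 107 (Talon-1), 105 (Talon-2), 102 (Onyx-2), 98 (Talon-3), 90 (Talon-4)
The (k+1)-th unit-bid is €65.
Allocation: Onyx 2, Rook 3, Talon 4. Every unit priced at €65.
Revenue = 9 × 65 = €585.

Total revenue: €585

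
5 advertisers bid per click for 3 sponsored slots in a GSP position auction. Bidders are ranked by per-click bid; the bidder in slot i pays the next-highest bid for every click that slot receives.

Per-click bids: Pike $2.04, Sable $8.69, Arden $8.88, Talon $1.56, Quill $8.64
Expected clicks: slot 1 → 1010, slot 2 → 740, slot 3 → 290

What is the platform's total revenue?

Total revenue: $15762.10

Per-click bids in order: $8.88 (Arden) > $8.69 (Sable) > $8.64 (Quill) > $2.04 (Pike) > …
Slot 1: Arden pays $8.69 × 1010 = $8776.90
Slot 2: Sable pays $8.64 × 740 = $6393.60
Slot 3: Quill pays $2.04 × 290 = $591.60
Total = $15762.10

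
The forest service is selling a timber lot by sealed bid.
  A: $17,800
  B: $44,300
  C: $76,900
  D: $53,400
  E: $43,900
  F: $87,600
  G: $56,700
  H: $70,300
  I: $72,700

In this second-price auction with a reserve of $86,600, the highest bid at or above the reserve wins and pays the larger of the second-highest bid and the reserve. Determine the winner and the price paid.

F pays $86,600

Rule: the highest bid at or above the reserve wins and pays the larger of the second-highest bid and the reserve.
Sorting bids: 87,600 (F) > 76,900 (C) > 72,700 (I) > 70,300 (H) > 56,700 (G) > 53,400 (D) > …
F has the top bid at or above the reserve ($87,600).
max(second-highest $76,900, reserve $86,600) = $86,600.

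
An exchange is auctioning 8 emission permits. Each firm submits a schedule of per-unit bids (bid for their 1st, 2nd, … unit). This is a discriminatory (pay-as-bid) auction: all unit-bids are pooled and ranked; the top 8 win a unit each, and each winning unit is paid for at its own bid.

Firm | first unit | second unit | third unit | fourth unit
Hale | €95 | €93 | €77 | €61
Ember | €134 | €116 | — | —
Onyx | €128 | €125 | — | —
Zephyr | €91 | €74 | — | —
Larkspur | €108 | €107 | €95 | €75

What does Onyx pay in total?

All unit-bids, highest first — top 8: 134 (Ember-1), 128 (Onyx-1), 125 (Onyx-2), 116 (Ember-2), 108 (Larkspur-1), 107 (Larkspur-2), 95 (Hale-1), 95 (Larkspur-3)
Next rejected bid: €93 (not a price — pay-as-bid).
Onyx's winning unit-bids: 128 + 125 = €253.

Onyx pays €253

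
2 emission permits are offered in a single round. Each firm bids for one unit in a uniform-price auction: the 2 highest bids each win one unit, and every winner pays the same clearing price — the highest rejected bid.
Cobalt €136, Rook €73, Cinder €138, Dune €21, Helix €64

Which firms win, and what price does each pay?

Cinder, Cobalt; each pays €73

Ordering the bids: 138 (Cinder), 136 (Cobalt), 73 (Rook), 64 (Helix), …
Winners (2 units): Cinder, Cobalt.
Clearing price = highest rejected bid = €73.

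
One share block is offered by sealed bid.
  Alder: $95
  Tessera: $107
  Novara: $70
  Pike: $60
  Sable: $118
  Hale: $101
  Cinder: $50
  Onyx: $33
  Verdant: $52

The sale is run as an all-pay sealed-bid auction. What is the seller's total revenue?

Sorting bids: 118 (Sable) > 107 (Tessera) > 101 (Hale) > 95 (Alder) > 70 (Novara) > 60 (Pike) > …
Sable wins with the top bid; all bids are sunk regardless.
Every bidder forfeits their bid regardless of winning.
Revenue = 95 + 107 + 70 + 60 + 118 + 101 + 50 + 33 + 52 = $686.

Total revenue: $686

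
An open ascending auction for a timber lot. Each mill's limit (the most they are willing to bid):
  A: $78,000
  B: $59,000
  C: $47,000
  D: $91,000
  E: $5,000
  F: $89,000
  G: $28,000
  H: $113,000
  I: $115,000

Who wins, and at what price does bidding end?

Ascending (English) auction: the price rises until one bidder remains; the winner pays the price at which the last rival dropped out.
Limits ranked: 115,000 (I) > 113,000 (H) > 91,000 (D) > 89,000 (F) > 78,000 (A) > 59,000 (B) > …
Once the price passes $113,000, only I is left; the hammer falls at H's limit of $113,000.

I wins at $113,000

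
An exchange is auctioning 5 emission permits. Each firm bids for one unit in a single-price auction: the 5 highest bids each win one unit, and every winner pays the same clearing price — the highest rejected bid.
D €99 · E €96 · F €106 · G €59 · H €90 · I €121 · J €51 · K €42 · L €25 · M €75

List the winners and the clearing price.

I, F, D, E, H; each pays €75

Sorting: 121 (I), 106 (F), 99 (D), 96 (E), 90 (H), 75 (M), 59 (G), …
Winners (5 units): I, F, D, E, H.
First losing bid is M's €75, which sets the uniform price.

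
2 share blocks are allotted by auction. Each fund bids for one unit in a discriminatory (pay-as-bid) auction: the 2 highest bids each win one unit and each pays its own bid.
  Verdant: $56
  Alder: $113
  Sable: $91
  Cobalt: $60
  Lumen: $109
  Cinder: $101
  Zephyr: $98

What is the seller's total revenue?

Sorting: 113 (Alder), 109 (Lumen), 101 (Cinder), 98 (Zephyr), …
The 2 highest are Alder, Lumen.
Total revenue = 113 + 109 = $222.

Total revenue: $222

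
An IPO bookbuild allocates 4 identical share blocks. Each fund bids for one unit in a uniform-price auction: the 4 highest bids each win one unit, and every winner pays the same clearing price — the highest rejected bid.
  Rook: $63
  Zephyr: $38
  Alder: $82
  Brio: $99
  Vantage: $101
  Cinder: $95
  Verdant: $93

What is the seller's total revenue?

Bids ranked high→low: 101 (Vantage), 99 (Brio), 95 (Cinder), 93 (Verdant), 82 (Alder), 63 (Rook), …
The 4 highest are Vantage, Brio, Cinder, Verdant.
First losing bid is Alder's $82, which sets the uniform price.
Total revenue = 4 × $82 = $328.

Total revenue: $328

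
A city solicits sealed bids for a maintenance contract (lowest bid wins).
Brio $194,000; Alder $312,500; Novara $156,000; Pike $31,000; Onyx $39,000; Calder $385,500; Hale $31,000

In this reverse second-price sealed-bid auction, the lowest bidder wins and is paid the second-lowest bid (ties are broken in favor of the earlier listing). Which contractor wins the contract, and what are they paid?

Sorting bids: 31,000 (Pike) < 31,000 (Hale) < 39,000 (Onyx) < 156,000 (Novara) < 194,000 (Brio) < 312,500 (Alder) < …
Tie at $31,000 → Pike wins by tie-break.
Pike wins with the lowest bid; price is set by the runner-up at $31,000.

Pike is paid $31,000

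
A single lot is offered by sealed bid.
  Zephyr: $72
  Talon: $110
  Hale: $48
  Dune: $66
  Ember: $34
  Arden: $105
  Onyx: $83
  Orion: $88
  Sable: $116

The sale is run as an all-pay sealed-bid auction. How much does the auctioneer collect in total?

Total revenue: $722

Rule: the highest bidder wins the item, but every bidder pays their own bid.
Bids ranked: 116 (Sable) > 110 (Talon) > 105 (Arden) > 88 (Orion) > 83 (Onyx) > 72 (Zephyr) > …
Sable wins with the top bid; all bids are sunk regardless.
Every bidder forfeits their bid regardless of winning.
Revenue = 72 + 110 + 48 + 66 + 34 + 105 + 83 + 88 + 116 = $722.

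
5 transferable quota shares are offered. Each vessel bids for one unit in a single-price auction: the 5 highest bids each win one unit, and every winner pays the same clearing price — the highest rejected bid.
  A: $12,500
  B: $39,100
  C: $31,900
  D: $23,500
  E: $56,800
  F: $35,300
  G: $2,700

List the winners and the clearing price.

E, B, F, C, D; each pays $12,500

Bids ranked high→low: 56,800 (E), 39,100 (B), 35,300 (F), 31,900 (C), 23,500 (D), 12,500 (A), 2,700 (G)
The 5 highest are E, B, F, C, D.
Clearing price = highest rejected bid = $12,500.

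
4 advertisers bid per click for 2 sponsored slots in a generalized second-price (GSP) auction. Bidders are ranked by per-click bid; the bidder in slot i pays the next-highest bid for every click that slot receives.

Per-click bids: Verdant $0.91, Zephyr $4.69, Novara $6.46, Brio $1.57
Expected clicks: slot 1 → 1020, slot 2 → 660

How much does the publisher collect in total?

Sorting advertisers: $6.46 (Novara) > $4.69 (Zephyr) > $1.57 (Brio) > …
Slot 1: Novara pays $4.69 × 1020 = $4783.80
Slot 2: Zephyr pays $1.57 × 660 = $1036.20
Total = $5820.00

Total revenue: $5820.00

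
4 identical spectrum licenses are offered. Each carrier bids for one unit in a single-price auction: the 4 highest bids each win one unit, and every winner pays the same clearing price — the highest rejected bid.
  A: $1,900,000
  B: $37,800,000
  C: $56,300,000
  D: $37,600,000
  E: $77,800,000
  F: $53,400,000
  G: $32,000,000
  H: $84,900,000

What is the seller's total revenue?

Total revenue: $151,200,000

Sorting: 84,900,000 (H), 77,800,000 (E), 56,300,000 (C), 53,400,000 (F), 37,800,000 (B), 37,600,000 (D), …
The 4 highest are H, E, C, F.
First losing bid is B's $37,800,000, which sets the uniform price.
Total revenue = 4 × $37,800,000 = $151,200,000.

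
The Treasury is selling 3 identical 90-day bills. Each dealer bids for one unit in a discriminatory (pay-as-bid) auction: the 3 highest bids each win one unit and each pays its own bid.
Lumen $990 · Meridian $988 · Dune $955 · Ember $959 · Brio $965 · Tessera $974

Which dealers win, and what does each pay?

Bids ranked high→low: 990 (Lumen), 988 (Meridian), 974 (Tessera), 965 (Brio), 959 (Ember), …
Winners (3 units): Lumen, Meridian, Tessera.
Each winner pays its own bid: Lumen $990, Meridian $988, Tessera $974.

Lumen $990, Meridian $988, Tessera $974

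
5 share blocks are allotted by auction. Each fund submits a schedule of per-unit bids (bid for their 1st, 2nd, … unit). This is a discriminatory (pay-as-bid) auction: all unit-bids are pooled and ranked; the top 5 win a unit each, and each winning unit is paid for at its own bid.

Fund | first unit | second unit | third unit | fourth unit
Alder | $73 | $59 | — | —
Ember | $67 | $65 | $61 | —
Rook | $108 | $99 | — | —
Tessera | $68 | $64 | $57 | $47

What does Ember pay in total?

All unit-bids, highest first — top 5: 108 (Rook-1), 99 (Rook-2), 73 (Alder-1), 68 (Tessera-1), 67 (Ember-1)
Next rejected bid: $65 (not a price — pay-as-bid).
Ember's winning unit-bids: 67 = $67.

Ember pays $67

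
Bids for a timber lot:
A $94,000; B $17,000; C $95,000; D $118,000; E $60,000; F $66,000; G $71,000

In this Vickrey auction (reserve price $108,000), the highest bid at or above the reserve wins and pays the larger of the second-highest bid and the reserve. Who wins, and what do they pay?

Bids ranked: 118,000 (D) > 95,000 (C) > 94,000 (A) > 71,000 (G) > 66,000 (F) > 60,000 (E) > …
D has the top bid at or above the reserve ($118,000).
Second-highest bid $95,000 is below the reserve $108,000, so the reserve binds → payment $108,000.

D pays $108,000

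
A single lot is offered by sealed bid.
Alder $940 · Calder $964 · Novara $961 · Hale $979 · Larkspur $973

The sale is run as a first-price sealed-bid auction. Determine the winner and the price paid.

Hale pays $979

Bids ranked: 979 (Hale) > 973 (Larkspur) > 964 (Calder) > 961 (Novara) > 940 (Alder)
First-price: Hale pays what they bid, $979.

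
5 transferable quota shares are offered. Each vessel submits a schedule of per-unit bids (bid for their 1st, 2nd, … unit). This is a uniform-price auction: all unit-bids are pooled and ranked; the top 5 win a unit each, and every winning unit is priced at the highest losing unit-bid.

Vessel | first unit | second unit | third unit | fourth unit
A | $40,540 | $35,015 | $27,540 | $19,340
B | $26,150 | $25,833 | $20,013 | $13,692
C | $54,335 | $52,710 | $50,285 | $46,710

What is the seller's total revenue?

Total revenue: $175,075

Merging the schedules and taking the best 5: 54,335 (C-1), 52,710 (C-2), 50,285 (C-3), 46,710 (C-4), 40,540 (A-1)
Highest rejected unit-bid = $35,015.
Allocation: A 1, C 4. Every unit priced at $35,015.
Revenue = 5 × 35,015 = $175,075.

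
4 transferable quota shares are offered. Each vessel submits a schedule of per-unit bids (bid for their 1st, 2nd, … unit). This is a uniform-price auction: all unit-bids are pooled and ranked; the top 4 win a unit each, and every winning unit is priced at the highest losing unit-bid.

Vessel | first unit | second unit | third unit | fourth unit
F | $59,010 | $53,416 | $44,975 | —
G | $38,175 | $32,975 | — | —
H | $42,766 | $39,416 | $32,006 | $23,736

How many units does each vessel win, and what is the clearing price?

F 3, H 1; clearing price $39,416

All unit-bids, highest first — top 4: 59,010 (F-1), 53,416 (F-2), 44,975 (F-3), 42,766 (H-1)
The (k+1)-th unit-bid is $39,416.
Allocation: F 3, H 1.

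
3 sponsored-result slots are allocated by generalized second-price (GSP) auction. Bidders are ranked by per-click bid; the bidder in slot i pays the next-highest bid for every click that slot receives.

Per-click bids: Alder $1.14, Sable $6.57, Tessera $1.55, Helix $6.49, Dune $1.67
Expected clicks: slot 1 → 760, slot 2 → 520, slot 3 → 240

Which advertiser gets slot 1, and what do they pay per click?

Sorting advertisers: $6.57 (Sable) > $6.49 (Helix) > $1.67 (Dune) > $1.55 (Tessera) > …
Slot 1 goes to the first-ranked bidder, Sable, who pays the next bid down: $6.49/click.

Sable; $6.49 per click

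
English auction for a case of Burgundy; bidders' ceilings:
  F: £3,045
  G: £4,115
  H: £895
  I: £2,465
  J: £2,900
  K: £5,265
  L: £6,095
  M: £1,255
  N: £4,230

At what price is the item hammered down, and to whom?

L wins at £5,265

Rule: the price rises until one bidder remains; the winner pays the price at which the last rival dropped out.
Limits in order: 6,095 (L) > 5,265 (K) > 4,230 (N) > 4,115 (G) > 3,045 (F) > 2,900 (J) > …
K is the last rival to drop out, at £5,265; L remains and wins at that price.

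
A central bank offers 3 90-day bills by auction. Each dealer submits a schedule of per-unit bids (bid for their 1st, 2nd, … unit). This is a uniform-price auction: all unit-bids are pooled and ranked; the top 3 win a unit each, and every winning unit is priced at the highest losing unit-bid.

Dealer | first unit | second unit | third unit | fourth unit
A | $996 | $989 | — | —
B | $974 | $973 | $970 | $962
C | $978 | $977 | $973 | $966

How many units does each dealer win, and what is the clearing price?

A 2, C 1; clearing price $977

Pooled unit-bids ranked (top 3): 996 (A-1), 989 (A-2), 978 (C-1)
The (k+1)-th unit-bid is $977.
Allocation: A 2, C 1.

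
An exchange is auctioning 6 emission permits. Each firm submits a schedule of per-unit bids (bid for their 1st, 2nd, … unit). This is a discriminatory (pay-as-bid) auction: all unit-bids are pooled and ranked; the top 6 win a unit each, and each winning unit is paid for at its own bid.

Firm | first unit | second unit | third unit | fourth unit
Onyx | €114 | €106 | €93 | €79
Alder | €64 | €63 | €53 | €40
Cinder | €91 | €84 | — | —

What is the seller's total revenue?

Total revenue: €567

Merging the schedules and taking the best 6: 114 (Onyx-1), 106 (Onyx-2), 93 (Onyx-3), 91 (Cinder-1), 84 (Cinder-2), 79 (Onyx-4)
Next rejected bid: €64 (not a price — pay-as-bid).
Each winning unit pays its own bid.
Revenue = 114 + 106 + 93 + 91 + 84 + 79 = €567.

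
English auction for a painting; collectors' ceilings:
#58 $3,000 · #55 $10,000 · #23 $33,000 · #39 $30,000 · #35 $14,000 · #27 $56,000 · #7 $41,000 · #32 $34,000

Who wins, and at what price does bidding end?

Ascending (English) auction: the price rises until one bidder remains; the winner pays the price at which the last rival dropped out.
Sorting limits: 56,000 (#27) > 41,000 (#7) > 34,000 (#32) > 33,000 (#23) > 30,000 (#39) > 14,000 (#35) > …
#7 is the last rival to drop out, at $41,000; #27 remains and wins at that price.

#27 wins at $41,000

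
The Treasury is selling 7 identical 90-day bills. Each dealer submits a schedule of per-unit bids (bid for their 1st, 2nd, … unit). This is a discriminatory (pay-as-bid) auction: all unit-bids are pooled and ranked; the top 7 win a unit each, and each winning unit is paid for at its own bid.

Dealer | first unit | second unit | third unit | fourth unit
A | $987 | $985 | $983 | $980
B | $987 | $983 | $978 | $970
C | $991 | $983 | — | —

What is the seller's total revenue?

Total revenue: $6,899

Pooled unit-bids ranked (top 7): 991 (C-1), 987 (A-1), 987 (B-1), 985 (A-2), 983 (A-3), 983 (B-2), 983 (C-2)
Next rejected bid: $980 (not a price — pay-as-bid).
Each winning unit pays its own bid.
Revenue = 991 + 987 + 987 + 985 + 983 + 983 + 983 = $6,899.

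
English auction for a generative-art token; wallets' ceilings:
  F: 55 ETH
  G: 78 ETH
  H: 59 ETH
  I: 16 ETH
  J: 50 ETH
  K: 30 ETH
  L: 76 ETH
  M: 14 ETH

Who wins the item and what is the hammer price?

G wins at 76 ETH

Open ascending-bid auction: the price rises until one bidder remains; the winner pays the price at which the last rival dropped out.
Sorting limits: 78 (G) > 76 (L) > 59 (H) > 55 (F) > 50 (J) > 30 (K) > …
Bidding ends when L exits at 76 ETH; G takes it.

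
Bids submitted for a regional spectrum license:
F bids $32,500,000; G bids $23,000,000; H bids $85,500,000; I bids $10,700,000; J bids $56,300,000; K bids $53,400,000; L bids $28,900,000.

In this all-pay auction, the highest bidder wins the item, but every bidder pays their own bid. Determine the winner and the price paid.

Bids ranked: 85,500,000 (H) > 56,300,000 (J) > 53,400,000 (K) > 32,500,000 (F) > 28,900,000 (L) > 23,000,000 (G) > …
H wins with the top bid; all bids are sunk regardless.

H pays $85,500,000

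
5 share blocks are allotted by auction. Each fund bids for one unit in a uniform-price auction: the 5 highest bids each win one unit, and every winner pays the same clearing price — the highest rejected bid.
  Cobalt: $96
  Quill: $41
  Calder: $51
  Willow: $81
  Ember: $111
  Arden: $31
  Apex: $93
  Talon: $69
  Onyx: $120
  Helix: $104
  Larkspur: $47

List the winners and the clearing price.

Sorting: 120 (Onyx), 111 (Ember), 104 (Helix), 96 (Cobalt), 93 (Apex), 81 (Willow), 69 (Talon), …
Winners (5 units): Onyx, Ember, Helix, Cobalt, Apex.
First losing bid is Willow's $81, which sets the uniform price.

Onyx, Ember, Helix, Cobalt, Apex; each pays $81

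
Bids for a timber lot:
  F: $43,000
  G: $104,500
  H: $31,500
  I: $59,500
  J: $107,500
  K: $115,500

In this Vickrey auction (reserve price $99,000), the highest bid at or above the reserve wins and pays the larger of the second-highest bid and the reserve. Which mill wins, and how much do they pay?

K pays $107,500

Rule: the highest bid at or above the reserve wins and pays the larger of the second-highest bid and the reserve.
Bids in order: 115,500 (K) > 107,500 (J) > 104,500 (G) > 59,500 (I) > 43,000 (F) > 31,500 (H)
K has the top bid at or above the reserve ($115,500).
Second-highest bid $107,500 exceeds the reserve $99,000 → payment $107,500.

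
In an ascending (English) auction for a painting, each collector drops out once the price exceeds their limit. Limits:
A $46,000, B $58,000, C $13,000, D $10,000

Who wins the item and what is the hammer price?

Limits in order: 58,000 (B) > 46,000 (A) > 13,000 (C) > 10,000 (D)
Bidding ends when A exits at $46,000; B takes it.

B wins at $46,000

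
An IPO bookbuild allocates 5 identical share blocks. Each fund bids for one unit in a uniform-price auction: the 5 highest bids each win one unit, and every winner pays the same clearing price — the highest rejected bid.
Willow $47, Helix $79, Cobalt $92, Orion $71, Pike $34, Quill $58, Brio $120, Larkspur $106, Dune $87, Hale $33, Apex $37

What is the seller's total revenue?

Total revenue: $355

Bids ranked high→low: 120 (Brio), 106 (Larkspur), 92 (Cobalt), 87 (Dune), 79 (Helix), 71 (Orion), 58 (Quill), …
Winners (5 units): Brio, Larkspur, Cobalt, Dune, Helix.
First losing bid is Orion's $71, which sets the uniform price.
Total revenue = 5 × $71 = $355.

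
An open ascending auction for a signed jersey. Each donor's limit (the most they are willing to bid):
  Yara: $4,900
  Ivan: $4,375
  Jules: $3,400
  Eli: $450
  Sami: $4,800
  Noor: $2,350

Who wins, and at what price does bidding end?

Sorting limits: 4,900 (Yara) > 4,800 (Sami) > 4,375 (Ivan) > 3,400 (Jules) > 2,350 (Noor) > 450 (Eli)
Once the price passes $4,800, only Yara is left; the hammer falls at Sami's limit of $4,800.

Yara wins at $4,800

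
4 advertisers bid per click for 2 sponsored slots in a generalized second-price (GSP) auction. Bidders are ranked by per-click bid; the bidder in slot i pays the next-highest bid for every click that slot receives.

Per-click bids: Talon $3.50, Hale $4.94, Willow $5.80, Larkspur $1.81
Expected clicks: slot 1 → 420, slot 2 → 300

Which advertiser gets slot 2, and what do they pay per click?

Sorting advertisers: $5.80 (Willow) > $4.94 (Hale) > $3.50 (Talon) > …
Slot 2 goes to the second-ranked bidder, Hale, who pays the next bid down: $3.50/click.

Hale; $3.50 per click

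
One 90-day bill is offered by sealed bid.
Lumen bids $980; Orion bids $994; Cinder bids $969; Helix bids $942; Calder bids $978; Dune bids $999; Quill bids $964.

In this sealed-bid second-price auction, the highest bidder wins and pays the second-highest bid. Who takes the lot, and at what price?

Dune pays $994

Bids in order: 999 (Dune) > 994 (Orion) > 980 (Lumen) > 978 (Calder) > 969 (Cinder) > 964 (Quill) > …
Dune is highest; pays the second-highest bid, $994.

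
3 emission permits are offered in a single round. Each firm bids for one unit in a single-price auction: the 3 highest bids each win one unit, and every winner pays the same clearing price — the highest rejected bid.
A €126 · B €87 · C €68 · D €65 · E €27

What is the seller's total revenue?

Total revenue: €195

Sorting: 126 (A), 87 (B), 68 (C), 65 (D), 27 (E)
The 3 highest are A, B, C.
Highest unsuccessful bid: €65 → clearing price.
Total revenue = 3 × €65 = €195.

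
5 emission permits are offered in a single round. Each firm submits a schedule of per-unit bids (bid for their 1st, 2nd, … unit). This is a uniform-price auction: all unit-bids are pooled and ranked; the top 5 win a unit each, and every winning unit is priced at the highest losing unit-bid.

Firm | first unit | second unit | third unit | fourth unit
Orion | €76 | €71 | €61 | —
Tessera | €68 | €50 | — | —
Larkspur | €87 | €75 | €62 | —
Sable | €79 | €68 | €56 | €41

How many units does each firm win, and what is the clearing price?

Pooled unit-bids ranked (top 5): 87 (Larkspur-1), 79 (Sable-1), 76 (Orion-1), 75 (Larkspur-2), 71 (Orion-2)
Highest rejected unit-bid = €68.
Allocation: Larkspur 2, Orion 2, Sable 1.

Larkspur 2, Orion 2, Sable 1; clearing price €68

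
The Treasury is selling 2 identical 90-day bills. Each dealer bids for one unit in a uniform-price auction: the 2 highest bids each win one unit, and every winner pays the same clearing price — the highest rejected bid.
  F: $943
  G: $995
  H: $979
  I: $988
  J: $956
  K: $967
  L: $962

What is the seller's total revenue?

Bids ranked high→low: 995 (G), 988 (I), 979 (H), 967 (K), …
The 2 highest are G, I.
First losing bid is H's $979, which sets the uniform price.
Total revenue = 2 × $979 = $1,958.

Total revenue: $1,958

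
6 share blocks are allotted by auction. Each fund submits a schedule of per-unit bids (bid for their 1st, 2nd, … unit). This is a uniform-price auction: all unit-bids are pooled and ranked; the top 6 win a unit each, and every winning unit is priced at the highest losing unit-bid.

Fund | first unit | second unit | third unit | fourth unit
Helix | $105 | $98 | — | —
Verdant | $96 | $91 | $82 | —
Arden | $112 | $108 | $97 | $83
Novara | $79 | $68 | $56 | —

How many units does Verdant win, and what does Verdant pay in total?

Merging the schedules and taking the best 6: 112 (Arden-1), 108 (Arden-2), 105 (Helix-1), 98 (Helix-2), 97 (Arden-3), 96 (Verdant-1)
Highest rejected unit-bid = $91.
Verdant wins 1 unit(s) at $91 each.

Verdant: 1 unit, pays $91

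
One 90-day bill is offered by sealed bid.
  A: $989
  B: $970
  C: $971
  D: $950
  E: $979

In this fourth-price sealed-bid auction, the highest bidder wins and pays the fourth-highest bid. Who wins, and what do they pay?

A pays $970

Sorting bids: 989 (A) > 979 (E) > 971 (C) > 970 (B) > 950 (D)
A wins; payment is bid #4 in the ranking = $970.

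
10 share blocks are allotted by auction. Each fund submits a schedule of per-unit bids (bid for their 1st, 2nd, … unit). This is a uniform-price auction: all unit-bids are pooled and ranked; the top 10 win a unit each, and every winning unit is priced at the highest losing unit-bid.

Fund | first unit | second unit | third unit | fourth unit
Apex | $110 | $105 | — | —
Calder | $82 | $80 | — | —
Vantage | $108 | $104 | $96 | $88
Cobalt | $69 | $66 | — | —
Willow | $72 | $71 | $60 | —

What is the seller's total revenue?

Total revenue: $690

Pooled unit-bids ranked (top 10): 110 (Apex-1), 108 (Vantage-1), 105 (Apex-2), 104 (Vantage-2), 96 (Vantage-3), 88 (Vantage-4), 82 (Calder-1), 80 (Calder-2), 72 (Willow-1), 71 (Willow-2)
The (k+1)-th unit-bid is $69.
Allocation: Apex 2, Calder 2, Vantage 4, Willow 2. Every unit priced at $69.
Revenue = 10 × 69 = $690.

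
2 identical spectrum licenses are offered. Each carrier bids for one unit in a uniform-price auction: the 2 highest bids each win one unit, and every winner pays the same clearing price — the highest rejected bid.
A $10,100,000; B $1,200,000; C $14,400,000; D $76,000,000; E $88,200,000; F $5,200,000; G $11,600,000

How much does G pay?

Sorting: 88,200,000 (E), 76,000,000 (D), 14,400,000 (C), 11,600,000 (G), …
Winners (2 units): E, D.
Clearing price = highest rejected bid = $14,400,000.
G does not win → pays $0.

G pays $0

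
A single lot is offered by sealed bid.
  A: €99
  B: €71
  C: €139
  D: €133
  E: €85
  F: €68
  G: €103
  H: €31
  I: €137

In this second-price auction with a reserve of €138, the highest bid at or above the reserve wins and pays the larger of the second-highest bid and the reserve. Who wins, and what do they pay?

C pays €138

Sorting bids: 139 (C) > 137 (I) > 133 (D) > 103 (G) > 99 (A) > 85 (E) > …
C has the top bid at or above the reserve (€139).
max(second-highest €137, reserve €138) = €138.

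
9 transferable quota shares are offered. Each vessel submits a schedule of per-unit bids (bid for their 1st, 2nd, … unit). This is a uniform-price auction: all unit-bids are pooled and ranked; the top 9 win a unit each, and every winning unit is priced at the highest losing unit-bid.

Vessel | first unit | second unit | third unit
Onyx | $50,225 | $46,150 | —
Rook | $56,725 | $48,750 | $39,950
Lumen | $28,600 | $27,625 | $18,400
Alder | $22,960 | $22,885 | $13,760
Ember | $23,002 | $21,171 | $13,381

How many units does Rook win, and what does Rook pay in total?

Rook: 3 units, pays $68,655

Merging the schedules and taking the best 9: 56,725 (Rook-1), 50,225 (Onyx-1), 48,750 (Rook-2), 46,150 (Onyx-2), 39,950 (Rook-3), 28,600 (Lumen-1), 27,625 (Lumen-2), 23,002 (Ember-1), 22,960 (Alder-1)
First bid not allocated: $22,885.
Rook wins 3 unit(s) at $22,885 each.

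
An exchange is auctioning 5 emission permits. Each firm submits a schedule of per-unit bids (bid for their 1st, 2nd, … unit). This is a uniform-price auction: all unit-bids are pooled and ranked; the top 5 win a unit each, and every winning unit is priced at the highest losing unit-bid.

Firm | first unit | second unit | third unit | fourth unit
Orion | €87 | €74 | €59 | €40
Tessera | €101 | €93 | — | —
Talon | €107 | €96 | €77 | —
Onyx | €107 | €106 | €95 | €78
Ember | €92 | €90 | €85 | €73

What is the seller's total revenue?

Merging the schedules and taking the best 5: 107 (Talon-1), 107 (Onyx-1), 106 (Onyx-2), 101 (Tessera-1), 96 (Talon-2)
First bid not allocated: €95.
Allocation: Onyx 2, Talon 2, Tessera 1. Every unit priced at €95.
Revenue = 5 × 95 = €475.

Total revenue: €475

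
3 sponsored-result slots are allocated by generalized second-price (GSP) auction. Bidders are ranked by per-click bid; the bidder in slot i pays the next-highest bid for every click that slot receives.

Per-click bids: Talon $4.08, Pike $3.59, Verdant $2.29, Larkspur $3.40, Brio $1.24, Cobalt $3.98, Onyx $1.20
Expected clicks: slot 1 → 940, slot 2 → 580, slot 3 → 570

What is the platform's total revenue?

Ranked by bid: $4.08 (Talon) > $3.98 (Cobalt) > $3.59 (Pike) > $3.40 (Larkspur) > …
Slot 1: Talon pays $3.98 × 940 = $3741.20
Slot 2: Cobalt pays $3.59 × 580 = $2082.20
Slot 3: Pike pays $3.40 × 570 = $1938.00
Total = $7761.40

Total revenue: $7761.40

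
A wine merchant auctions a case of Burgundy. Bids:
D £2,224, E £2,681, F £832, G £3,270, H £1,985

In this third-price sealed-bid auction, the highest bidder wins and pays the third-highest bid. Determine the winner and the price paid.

Rule: the highest bidder wins and pays the third-highest bid.
Bids in order: 3,270 (G) > 2,681 (E) > 2,224 (D) > 1,985 (H) > 832 (F)
G is highest; pays the third-highest bid, £2,224.

G pays £2,224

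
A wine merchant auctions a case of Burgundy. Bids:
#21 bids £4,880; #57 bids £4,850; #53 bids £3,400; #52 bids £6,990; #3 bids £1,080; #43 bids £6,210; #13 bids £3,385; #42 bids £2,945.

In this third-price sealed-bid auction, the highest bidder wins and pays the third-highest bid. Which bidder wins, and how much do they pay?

Rule: the highest bidder wins and pays the third-highest bid.
Bids in order: 6,990 (#52) > 6,210 (#43) > 4,880 (#21) > 4,850 (#57) > 3,400 (#53) > 3,385 (#13) > …
#52 is highest; pays the third-highest bid, £4,880.

#52 pays £4,880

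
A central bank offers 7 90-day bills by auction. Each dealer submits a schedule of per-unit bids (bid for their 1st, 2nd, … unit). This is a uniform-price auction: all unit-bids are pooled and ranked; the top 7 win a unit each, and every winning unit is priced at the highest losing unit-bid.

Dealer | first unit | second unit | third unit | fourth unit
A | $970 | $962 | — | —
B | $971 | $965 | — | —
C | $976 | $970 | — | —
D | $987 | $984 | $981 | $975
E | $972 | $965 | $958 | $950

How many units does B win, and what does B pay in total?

B: 1 unit, pays $970

Pooled unit-bids ranked (top 7): 987 (D-1), 984 (D-2), 981 (D-3), 976 (C-1), 975 (D-4), 972 (E-1), 971 (B-1)
Highest rejected unit-bid = $970.
B wins 1 unit(s) at $970 each.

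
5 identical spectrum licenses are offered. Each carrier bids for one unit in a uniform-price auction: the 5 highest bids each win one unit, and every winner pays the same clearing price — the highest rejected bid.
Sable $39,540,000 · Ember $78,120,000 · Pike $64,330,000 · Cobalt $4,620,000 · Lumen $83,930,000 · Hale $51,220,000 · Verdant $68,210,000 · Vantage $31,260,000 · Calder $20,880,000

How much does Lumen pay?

Lumen pays $39,540,000

Ordering the bids: 83,930,000 (Lumen), 78,120,000 (Ember), 68,210,000 (Verdant), 64,330,000 (Pike), 51,220,000 (Hale), 39,540,000 (Sable), 31,260,000 (Vantage), …
Winners (5 units): Lumen, Ember, Verdant, Pike, Hale.
Clearing price = highest rejected bid = $39,540,000.
Lumen wins → pays $39,540,000.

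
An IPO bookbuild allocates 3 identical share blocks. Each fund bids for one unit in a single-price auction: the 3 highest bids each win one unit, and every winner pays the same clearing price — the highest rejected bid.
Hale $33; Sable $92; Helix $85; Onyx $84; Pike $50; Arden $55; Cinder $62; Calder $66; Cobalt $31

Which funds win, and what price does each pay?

Sorting: 92 (Sable), 85 (Helix), 84 (Onyx), 66 (Calder), 62 (Cinder), …
Winners (3 units): Sable, Helix, Onyx.
First losing bid is Calder's $66, which sets the uniform price.

Sable, Helix, Onyx; each pays $66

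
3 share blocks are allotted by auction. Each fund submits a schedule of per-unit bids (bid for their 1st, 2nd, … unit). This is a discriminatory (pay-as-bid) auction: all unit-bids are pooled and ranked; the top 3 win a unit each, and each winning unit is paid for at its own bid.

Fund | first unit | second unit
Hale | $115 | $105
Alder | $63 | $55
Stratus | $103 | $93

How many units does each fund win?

Merging the schedules and taking the best 3: 115 (Hale-1), 105 (Hale-2), 103 (Stratus-1)
Next rejected bid: $93 (not a price — pay-as-bid).
Allocation: Hale 2, Stratus 1.

Hale 2, Stratus 1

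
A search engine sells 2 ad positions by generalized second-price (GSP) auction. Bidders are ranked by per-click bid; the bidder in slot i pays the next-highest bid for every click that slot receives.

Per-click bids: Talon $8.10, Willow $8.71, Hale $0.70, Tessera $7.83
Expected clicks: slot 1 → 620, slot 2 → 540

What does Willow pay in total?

Willow pays $5022.00

Per-click bids in order: $8.71 (Willow) > $8.10 (Talon) > $7.83 (Tessera) > …
Willow holds slot 1 → pays next bid $8.10 × 620 clicks = $5022.00.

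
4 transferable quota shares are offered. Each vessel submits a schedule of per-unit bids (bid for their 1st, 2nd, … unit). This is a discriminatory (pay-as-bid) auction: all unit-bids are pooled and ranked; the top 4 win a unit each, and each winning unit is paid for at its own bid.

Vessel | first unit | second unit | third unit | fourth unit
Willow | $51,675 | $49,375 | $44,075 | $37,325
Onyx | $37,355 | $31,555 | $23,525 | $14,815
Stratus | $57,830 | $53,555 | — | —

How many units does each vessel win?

Merging the schedules and taking the best 4: 57,830 (Stratus-1), 53,555 (Stratus-2), 51,675 (Willow-1), 49,375 (Willow-2)
Next rejected bid: $44,075 (not a price — pay-as-bid).
Allocation: Stratus 2, Willow 2.

Stratus 2, Willow 2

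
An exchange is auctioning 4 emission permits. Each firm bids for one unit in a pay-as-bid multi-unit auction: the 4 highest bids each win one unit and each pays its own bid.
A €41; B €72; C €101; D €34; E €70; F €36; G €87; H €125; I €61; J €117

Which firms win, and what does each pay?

Sorting: 125 (H), 117 (J), 101 (C), 87 (G), 72 (B), 70 (E), …
The 4 highest are H, J, C, G.
Each winner pays its own bid: H €125, J €117, C €101, G €87.

H €125, J €117, C €101, G €87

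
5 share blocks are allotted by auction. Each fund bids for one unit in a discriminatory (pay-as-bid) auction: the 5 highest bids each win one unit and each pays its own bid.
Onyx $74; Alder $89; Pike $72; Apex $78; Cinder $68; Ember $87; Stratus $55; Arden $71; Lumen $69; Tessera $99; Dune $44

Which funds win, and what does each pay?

Ordering the bids: 99 (Tessera), 89 (Alder), 87 (Ember), 78 (Apex), 74 (Onyx), 72 (Pike), 71 (Arden), …
Top 5: Tessera, Alder, Ember, Apex, Onyx.
Each winner pays its own bid: Tessera $99, Alder $89, Ember $87, Apex $78, Onyx $74.

Tessera $99, Alder $89, Ember $87, Apex $78, Onyx $74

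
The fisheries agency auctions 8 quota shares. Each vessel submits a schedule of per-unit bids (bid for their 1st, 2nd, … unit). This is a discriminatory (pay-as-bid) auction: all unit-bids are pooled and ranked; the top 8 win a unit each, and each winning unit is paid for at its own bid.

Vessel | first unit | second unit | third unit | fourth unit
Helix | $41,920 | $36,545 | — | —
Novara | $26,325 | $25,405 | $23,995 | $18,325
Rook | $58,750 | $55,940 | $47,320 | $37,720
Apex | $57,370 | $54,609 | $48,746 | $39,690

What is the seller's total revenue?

All unit-bids, highest first — top 8: 58,750 (Rook-1), 57,370 (Apex-1), 55,940 (Rook-2), 54,609 (Apex-2), 48,746 (Apex-3), 47,320 (Rook-3), 41,920 (Helix-1), 39,690 (Apex-4)
Next rejected bid: $37,720 (not a price — pay-as-bid).
Each winning unit pays its own bid.
Revenue = 58,750 + 57,370 + 55,940 + 54,609 + 48,746 + 47,320 + 41,920 + 39,690 = $404,345.

Total revenue: $404,345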